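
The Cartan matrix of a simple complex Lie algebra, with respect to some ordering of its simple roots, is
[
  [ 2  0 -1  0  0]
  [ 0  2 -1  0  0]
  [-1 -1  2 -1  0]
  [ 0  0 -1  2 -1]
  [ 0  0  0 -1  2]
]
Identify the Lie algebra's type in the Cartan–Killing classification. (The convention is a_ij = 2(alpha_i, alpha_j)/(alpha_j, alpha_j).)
type D_5

The matrix has rank 5 with 2's on the diagonal. Reading the off-diagonal entries as Dynkin edges (a single edge where a_ij = a_ji = -1; a double or triple edge where a_ij * a_ji = 2 or 3), the diagram is a chain of 3 nodes with a fork of two nodes at one end (D_5). One simple-root ordering that puts it in standard form is (alpha_5, alpha_4, alpha_3, alpha_1, alpha_2). So the algebra is type D_5, i.e. so(10).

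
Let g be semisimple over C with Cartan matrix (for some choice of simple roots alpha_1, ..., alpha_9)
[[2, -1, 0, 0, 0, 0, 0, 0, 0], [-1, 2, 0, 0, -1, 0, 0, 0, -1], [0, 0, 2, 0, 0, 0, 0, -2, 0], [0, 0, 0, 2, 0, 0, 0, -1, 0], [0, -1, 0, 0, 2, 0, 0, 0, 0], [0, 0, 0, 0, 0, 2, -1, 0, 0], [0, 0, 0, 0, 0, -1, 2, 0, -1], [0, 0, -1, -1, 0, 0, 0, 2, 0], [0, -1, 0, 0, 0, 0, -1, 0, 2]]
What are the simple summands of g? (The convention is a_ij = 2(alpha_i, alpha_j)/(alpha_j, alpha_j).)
The diagram associated to this matrix has two connected components: the simple roots {alpha_3, alpha_4, alpha_8} form a chain of 3 nodes with a double edge at one end; the terminal node there is the unique long simple root (C_3), and {alpha_1, alpha_2, alpha_5, alpha_6, alpha_7, alpha_9} form a chain of 4 nodes with a fork of two nodes at one end (D_6). A semisimple Lie algebra decomposes uniquely as the direct sum of simple ideals, one per connected component of its Dynkin diagram, so g ≅ C_3 ⊕ D_6 (dimension 21 + 66 = 87).

C_3 (sp(6)) ⊕ D_6 (so(12))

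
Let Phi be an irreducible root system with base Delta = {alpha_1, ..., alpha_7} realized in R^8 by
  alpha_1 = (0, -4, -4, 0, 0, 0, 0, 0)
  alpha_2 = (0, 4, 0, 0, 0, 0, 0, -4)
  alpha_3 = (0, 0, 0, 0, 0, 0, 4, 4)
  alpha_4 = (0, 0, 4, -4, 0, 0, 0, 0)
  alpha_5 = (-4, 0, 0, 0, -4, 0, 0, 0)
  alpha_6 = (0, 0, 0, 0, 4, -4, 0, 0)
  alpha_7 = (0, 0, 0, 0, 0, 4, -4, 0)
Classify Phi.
type A_7

Compute the Cartan integers a_ij = 2(alpha_i, alpha_j)/(alpha_j, alpha_j); the resulting 7x7 Cartan matrix is
[[2, -1, 0, -1, 0, 0, 0], [-1, 2, -1, 0, 0, 0, 0], [0, -1, 2, 0, 0, 0, -1], [-1, 0, 0, 2, 0, 0, 0], [0, 0, 0, 0, 2, -1, 0], [0, 0, 0, 0, -1, 2, -1], [0, 0, -1, 0, 0, -1, 2]].
All simple roots have the same length, so the diagram is simply laced. The associated Dynkin diagram is a chain of 7 nodes with single edges (A_7), so the type is A_7 (the algebra sl(8)).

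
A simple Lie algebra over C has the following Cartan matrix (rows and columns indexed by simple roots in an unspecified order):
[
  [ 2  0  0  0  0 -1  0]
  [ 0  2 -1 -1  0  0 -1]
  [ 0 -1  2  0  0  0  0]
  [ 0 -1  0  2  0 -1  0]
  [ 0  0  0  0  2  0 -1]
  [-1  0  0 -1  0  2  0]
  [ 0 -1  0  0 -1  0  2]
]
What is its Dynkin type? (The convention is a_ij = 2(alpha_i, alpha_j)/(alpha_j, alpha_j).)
type E_7

The matrix has rank 7 with 2's on the diagonal. Reading the off-diagonal entries as Dynkin edges (a single edge where a_ij = a_ji = -1; a double or triple edge where a_ij * a_ji = 2 or 3), the diagram is a chain of 6 nodes with one extra node attached to the third node from one end (E_7). One simple-root ordering that puts it in standard form is (alpha_5, alpha_3, alpha_7, alpha_2, alpha_4, alpha_6, alpha_1). So the algebra is type E_7.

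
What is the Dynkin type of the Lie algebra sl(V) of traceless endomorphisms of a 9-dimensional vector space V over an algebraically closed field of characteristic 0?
This is sl(9), which has dimension 9^2 - 1 = 80 and rank 9 - 1 = 8 (a Cartan subalgebra is the diagonal traceless matrices). In the classification of classical Lie algebras, the special linear algebra sl(n+1) has type A_n; here n = 8, so the Dynkin diagram is a chain of 8 nodes with single edges (A_8). Hence the type is A_8.

A_8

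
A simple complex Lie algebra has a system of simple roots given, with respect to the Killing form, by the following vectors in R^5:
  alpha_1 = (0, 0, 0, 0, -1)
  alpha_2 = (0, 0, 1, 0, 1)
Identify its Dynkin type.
Compute the Cartan integers a_ij = 2(alpha_i, alpha_j)/(alpha_j, alpha_j); the resulting 2x2 Cartan matrix is
[[2, -1], [-2, 2]].
The roots have two lengths (squared-length ratio 2:1); the short ones are alpha_{1}. The associated Dynkin diagram is a chain of 2 nodes with a double edge at one end; the terminal node there is the unique short simple root (B_2), so the type is B_2 (the algebra so(5)).

B_2 (so(5))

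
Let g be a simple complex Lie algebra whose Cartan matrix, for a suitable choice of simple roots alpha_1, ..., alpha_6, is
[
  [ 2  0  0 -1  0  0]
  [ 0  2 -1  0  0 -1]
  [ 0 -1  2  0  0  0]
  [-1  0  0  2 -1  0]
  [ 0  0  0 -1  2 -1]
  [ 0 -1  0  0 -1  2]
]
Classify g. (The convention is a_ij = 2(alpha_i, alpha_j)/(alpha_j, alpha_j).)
A6

The matrix has rank 6 with 2's on the diagonal. Reading the off-diagonal entries as Dynkin edges (a single edge where a_ij = a_ji = -1; a double or triple edge where a_ij * a_ji = 2 or 3), the diagram is a chain of 6 nodes with single edges (A_6). One simple-root ordering that puts it in standard form is (alpha_1, alpha_4, alpha_5, alpha_6, alpha_2, alpha_3). So the algebra is type A_6, i.e. sl(7).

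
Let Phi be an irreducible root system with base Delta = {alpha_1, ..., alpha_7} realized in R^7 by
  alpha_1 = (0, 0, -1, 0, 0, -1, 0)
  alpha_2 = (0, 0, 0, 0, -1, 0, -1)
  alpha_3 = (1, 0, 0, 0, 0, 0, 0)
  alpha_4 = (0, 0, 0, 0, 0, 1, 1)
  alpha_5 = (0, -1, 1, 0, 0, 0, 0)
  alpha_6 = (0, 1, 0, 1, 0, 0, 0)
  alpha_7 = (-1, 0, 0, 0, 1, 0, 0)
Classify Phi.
type B_7

Compute the Cartan integers a_ij = 2(alpha_i, alpha_j)/(alpha_j, alpha_j); the resulting 7x7 Cartan matrix is
[[2, 0, 0, -1, -1, 0, 0], [0, 2, 0, -1, 0, 0, -1], [0, 0, 2, 0, 0, 0, -1], [-1, -1, 0, 2, 0, 0, 0], [-1, 0, 0, 0, 2, -1, 0], [0, 0, 0, 0, -1, 2, 0], [0, -1, -2, 0, 0, 0, 2]].
The roots have two lengths (squared-length ratio 2:1); the short ones are alpha_{3}. The associated Dynkin diagram is a chain of 7 nodes with a double edge at one end; the terminal node there is the unique short simple root (B_7), so the type is B_7 (the algebra so(15)).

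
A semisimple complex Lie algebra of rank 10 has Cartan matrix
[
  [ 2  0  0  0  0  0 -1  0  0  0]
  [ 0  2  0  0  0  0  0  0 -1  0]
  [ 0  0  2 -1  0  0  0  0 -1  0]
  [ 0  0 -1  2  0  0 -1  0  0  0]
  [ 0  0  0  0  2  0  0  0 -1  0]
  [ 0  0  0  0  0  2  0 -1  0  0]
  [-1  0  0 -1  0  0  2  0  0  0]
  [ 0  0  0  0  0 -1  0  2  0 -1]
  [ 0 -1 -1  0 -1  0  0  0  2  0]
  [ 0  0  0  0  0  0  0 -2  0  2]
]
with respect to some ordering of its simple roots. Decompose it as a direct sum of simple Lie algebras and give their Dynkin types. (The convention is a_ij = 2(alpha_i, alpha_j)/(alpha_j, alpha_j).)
The diagram associated to this matrix has two connected components: the simple roots {alpha_6, alpha_8, alpha_10} form a chain of 3 nodes with a double edge at one end; the terminal node there is the unique long simple root (C_3), and {alpha_1, alpha_2, alpha_3, alpha_4, alpha_5, alpha_7, alpha_9} form a chain of 5 nodes with a fork of two nodes at one end (D_7). A semisimple Lie algebra decomposes uniquely as the direct sum of simple ideals, one per connected component of its Dynkin diagram, so g ≅ C_3 ⊕ D_7 (dimension 21 + 91 = 112).

C_3 + D_7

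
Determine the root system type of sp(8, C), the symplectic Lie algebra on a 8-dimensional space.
C_4 (sp(8))

This is sp(8), which has dimension 8(8+1)/2 = 36 and rank 8/2 = 4. In the classification of classical Lie algebras, the symplectic algebra sp(2n) has type C_n; here n = 4, so the Dynkin diagram is a chain of 4 nodes with a double edge at one end; the terminal node there is the unique long simple root (C_4). Hence the type is C_4.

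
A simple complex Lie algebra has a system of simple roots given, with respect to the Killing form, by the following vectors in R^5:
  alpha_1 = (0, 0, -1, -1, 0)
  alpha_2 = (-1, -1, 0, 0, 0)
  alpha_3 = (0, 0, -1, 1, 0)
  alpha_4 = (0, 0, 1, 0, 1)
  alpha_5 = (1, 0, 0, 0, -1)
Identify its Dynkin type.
Compute the Cartan integers a_ij = 2(alpha_i, alpha_j)/(alpha_j, alpha_j); the resulting 5x5 Cartan matrix is
[[2, 0, 0, -1, 0], [0, 2, 0, 0, -1], [0, 0, 2, -1, 0], [-1, 0, -1, 2, -1], [0, -1, 0, -1, 2]].
All simple roots have the same length, so the diagram is simply laced. The associated Dynkin diagram is a chain of 3 nodes with a fork of two nodes at one end (D_5), so the type is D_5 (the algebra so(10)).

D5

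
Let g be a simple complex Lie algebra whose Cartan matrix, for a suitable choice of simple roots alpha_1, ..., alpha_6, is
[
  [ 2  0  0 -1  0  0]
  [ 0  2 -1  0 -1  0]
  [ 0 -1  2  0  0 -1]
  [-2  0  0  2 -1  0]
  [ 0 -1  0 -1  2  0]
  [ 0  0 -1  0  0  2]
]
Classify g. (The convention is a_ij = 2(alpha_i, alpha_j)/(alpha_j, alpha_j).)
The matrix has rank 6 with 2's on the diagonal. Reading the off-diagonal entries as Dynkin edges (a single edge where a_ij = a_ji = -1; a double or triple edge where a_ij * a_ji = 2 or 3), the diagram is a chain of 6 nodes with a double edge at one end; the terminal node there is the unique short simple root (B_6). One simple-root ordering that puts it in standard form is (alpha_6, alpha_3, alpha_2, alpha_5, alpha_4, alpha_1). So the algebra is type B_6, i.e. so(13).

B_6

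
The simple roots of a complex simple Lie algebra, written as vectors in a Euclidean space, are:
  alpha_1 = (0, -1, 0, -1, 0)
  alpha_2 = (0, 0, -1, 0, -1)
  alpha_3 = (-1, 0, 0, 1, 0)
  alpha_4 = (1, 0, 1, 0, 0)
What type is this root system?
A4

Compute the Cartan integers a_ij = 2(alpha_i, alpha_j)/(alpha_j, alpha_j); the resulting 4x4 Cartan matrix is
[[2, 0, -1, 0], [0, 2, 0, -1], [-1, 0, 2, -1], [0, -1, -1, 2]].
All simple roots have the same length, so the diagram is simply laced. The associated Dynkin diagram is a chain of 4 nodes with single edges (A_4), so the type is A_4 (the algebra sl(5)).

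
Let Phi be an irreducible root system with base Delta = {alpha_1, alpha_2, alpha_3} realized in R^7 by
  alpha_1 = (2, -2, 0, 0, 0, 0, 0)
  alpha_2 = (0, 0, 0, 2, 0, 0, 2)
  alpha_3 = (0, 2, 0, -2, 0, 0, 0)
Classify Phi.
Compute the Cartan integers a_ij = 2(alpha_i, alpha_j)/(alpha_j, alpha_j); the resulting 3x3 Cartan matrix is
[[2, 0, -1], [0, 2, -1], [-1, -1, 2]].
All simple roots have the same length, so the diagram is simply laced. The associated Dynkin diagram is a chain of 3 nodes with single edges (A_3), so the type is A_3 (the algebra sl(4)).

type A_3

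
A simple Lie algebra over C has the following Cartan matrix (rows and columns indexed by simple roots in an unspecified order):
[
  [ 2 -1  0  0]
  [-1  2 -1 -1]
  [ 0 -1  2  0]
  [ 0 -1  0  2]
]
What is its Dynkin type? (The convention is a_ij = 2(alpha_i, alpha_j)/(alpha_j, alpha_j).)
The matrix has rank 4 with 2's on the diagonal. Reading the off-diagonal entries as Dynkin edges (a single edge where a_ij = a_ji = -1; a double or triple edge where a_ij * a_ji = 2 or 3), the diagram is a chain of 2 nodes with a fork of two nodes at one end (D_4). One simple-root ordering that puts it in standard form is (alpha_4, alpha_2, alpha_1, alpha_3). So the algebra is type D_4, i.e. so(8).

type D_4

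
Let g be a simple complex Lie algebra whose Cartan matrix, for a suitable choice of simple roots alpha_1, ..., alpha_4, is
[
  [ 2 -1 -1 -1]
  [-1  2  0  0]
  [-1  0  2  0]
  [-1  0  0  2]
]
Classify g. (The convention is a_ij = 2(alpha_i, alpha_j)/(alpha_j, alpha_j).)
type D_4

The matrix has rank 4 with 2's on the diagonal. Reading the off-diagonal entries as Dynkin edges (a single edge where a_ij = a_ji = -1; a double or triple edge where a_ij * a_ji = 2 or 3), the diagram is a chain of 2 nodes with a fork of two nodes at one end (D_4). One simple-root ordering that puts it in standard form is (alpha_4, alpha_1, alpha_2, alpha_3). So the algebra is type D_4, i.e. so(8).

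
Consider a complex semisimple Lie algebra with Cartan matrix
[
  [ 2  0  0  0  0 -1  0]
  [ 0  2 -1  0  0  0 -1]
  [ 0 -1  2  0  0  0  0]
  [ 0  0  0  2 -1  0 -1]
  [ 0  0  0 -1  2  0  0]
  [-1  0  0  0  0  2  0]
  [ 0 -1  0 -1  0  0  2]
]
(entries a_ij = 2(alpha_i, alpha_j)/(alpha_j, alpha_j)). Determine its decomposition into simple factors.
A_2 + A_5

The diagram associated to this matrix has two connected components: the simple roots {alpha_1, alpha_6} form a chain of 2 nodes with single edges (A_2), and {alpha_2, alpha_3, alpha_4, alpha_5, alpha_7} form a chain of 5 nodes with single edges (A_5). A semisimple Lie algebra decomposes uniquely as the direct sum of simple ideals, one per connected component of its Dynkin diagram, so g ≅ A_2 ⊕ A_5 (dimension 8 + 35 = 43).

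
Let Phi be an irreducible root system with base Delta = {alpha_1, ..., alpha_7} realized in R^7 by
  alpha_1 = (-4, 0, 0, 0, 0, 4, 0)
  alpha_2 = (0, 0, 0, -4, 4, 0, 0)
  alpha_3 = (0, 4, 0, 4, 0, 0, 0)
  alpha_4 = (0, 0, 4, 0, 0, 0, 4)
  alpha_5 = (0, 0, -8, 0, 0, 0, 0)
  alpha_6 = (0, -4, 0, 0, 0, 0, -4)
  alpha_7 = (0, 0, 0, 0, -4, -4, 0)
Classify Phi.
C_7 (sp(14))

Compute the Cartan integers a_ij = 2(alpha_i, alpha_j)/(alpha_j, alpha_j); the resulting 7x7 Cartan matrix is
[[2, 0, 0, 0, 0, 0, -1], [0, 2, -1, 0, 0, 0, -1], [0, -1, 2, 0, 0, -1, 0], [0, 0, 0, 2, -1, -1, 0], [0, 0, 0, -2, 2, 0, 0], [0, 0, -1, -1, 0, 2, 0], [-1, -1, 0, 0, 0, 0, 2]].
The roots have two lengths (squared-length ratio 2:1); the short ones are alpha_{1,2,3,4,6,7}. The associated Dynkin diagram is a chain of 7 nodes with a double edge at one end; the terminal node there is the unique long simple root (C_7), so the type is C_7 (the algebra sp(14)).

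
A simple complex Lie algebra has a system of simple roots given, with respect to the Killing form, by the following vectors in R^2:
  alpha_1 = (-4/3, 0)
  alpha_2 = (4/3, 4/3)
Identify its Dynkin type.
B_2 (so(5))

Compute the Cartan integers a_ij = 2(alpha_i, alpha_j)/(alpha_j, alpha_j); the resulting 2x2 Cartan matrix is
[[2, -1], [-2, 2]].
The roots have two lengths (squared-length ratio 2:1); the short ones are alpha_{1}. The associated Dynkin diagram is a chain of 2 nodes with a double edge at one end; the terminal node there is the unique short simple root (B_2), so the type is B_2 (the algebra so(5)).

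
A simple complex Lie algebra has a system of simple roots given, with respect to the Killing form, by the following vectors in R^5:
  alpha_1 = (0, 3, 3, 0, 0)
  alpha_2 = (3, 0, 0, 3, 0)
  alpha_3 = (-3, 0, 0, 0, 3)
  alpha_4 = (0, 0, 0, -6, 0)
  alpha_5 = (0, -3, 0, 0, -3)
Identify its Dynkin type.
Compute the Cartan integers a_ij = 2(alpha_i, alpha_j)/(alpha_j, alpha_j); the resulting 5x5 Cartan matrix is
[[2, 0, 0, 0, -1], [0, 2, -1, -1, 0], [0, -1, 2, 0, -1], [0, -2, 0, 2, 0], [-1, 0, -1, 0, 2]].
The roots have two lengths (squared-length ratio 2:1); the short ones are alpha_{1,2,3,5}. The associated Dynkin diagram is a chain of 5 nodes with a double edge at one end; the terminal node there is the unique long simple root (C_5), so the type is C_5 (the algebra sp(10)).

C5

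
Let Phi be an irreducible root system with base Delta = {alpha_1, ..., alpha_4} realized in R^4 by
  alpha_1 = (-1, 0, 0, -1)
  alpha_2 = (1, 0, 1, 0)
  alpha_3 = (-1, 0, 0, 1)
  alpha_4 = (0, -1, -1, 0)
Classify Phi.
Compute the Cartan integers a_ij = 2(alpha_i, alpha_j)/(alpha_j, alpha_j); the resulting 4x4 Cartan matrix is
[[2, -1, 0, 0], [-1, 2, -1, -1], [0, -1, 2, 0], [0, -1, 0, 2]].
All simple roots have the same length, so the diagram is simply laced. The associated Dynkin diagram is a chain of 2 nodes with a fork of two nodes at one end (D_4), so the type is D_4 (the algebra so(8)).

D4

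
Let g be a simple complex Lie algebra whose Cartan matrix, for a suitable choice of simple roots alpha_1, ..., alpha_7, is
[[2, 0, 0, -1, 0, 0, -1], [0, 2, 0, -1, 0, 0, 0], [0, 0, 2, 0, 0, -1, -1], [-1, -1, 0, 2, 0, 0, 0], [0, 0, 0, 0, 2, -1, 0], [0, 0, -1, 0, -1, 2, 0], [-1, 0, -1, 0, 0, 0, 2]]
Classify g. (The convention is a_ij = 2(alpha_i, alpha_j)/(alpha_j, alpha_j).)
type A_7

The matrix has rank 7 with 2's on the diagonal. Reading the off-diagonal entries as Dynkin edges (a single edge where a_ij = a_ji = -1; a double or triple edge where a_ij * a_ji = 2 or 3), the diagram is a chain of 7 nodes with single edges (A_7). One simple-root ordering that puts it in standard form is (alpha_2, alpha_4, alpha_1, alpha_7, alpha_3, alpha_6, alpha_5). So the algebra is type A_7, i.e. sl(8).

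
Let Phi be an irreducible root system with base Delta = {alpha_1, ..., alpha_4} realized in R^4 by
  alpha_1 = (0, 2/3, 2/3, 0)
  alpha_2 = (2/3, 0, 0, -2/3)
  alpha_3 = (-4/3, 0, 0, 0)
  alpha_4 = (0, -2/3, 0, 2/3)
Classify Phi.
C_4

Compute the Cartan integers a_ij = 2(alpha_i, alpha_j)/(alpha_j, alpha_j); the resulting 4x4 Cartan matrix is
[[2, 0, 0, -1], [0, 2, -1, -1], [0, -2, 2, 0], [-1, -1, 0, 2]].
The roots have two lengths (squared-length ratio 2:1); the short ones are alpha_{1,2,4}. The associated Dynkin diagram is a chain of 4 nodes with a double edge at one end; the terminal node there is the unique long simple root (C_4), so the type is C_4 (the algebra sp(8)).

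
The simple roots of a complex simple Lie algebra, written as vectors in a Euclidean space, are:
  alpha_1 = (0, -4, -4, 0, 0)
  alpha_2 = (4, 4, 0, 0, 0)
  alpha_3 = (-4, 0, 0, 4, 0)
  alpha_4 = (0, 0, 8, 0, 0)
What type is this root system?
Compute the Cartan integers a_ij = 2(alpha_i, alpha_j)/(alpha_j, alpha_j); the resulting 4x4 Cartan matrix is
[[2, -1, 0, -1], [-1, 2, -1, 0], [0, -1, 2, 0], [-2, 0, 0, 2]].
The roots have two lengths (squared-length ratio 2:1); the short ones are alpha_{1,2,3}. The associated Dynkin diagram is a chain of 4 nodes with a double edge at one end; the terminal node there is the unique long simple root (C_4), so the type is C_4 (the algebra sp(8)).

C4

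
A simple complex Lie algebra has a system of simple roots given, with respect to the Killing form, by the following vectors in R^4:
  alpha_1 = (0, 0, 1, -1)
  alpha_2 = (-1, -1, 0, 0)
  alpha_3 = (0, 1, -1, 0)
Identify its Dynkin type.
type A_3

Compute the Cartan integers a_ij = 2(alpha_i, alpha_j)/(alpha_j, alpha_j); the resulting 3x3 Cartan matrix is
[[2, 0, -1], [0, 2, -1], [-1, -1, 2]].
All simple roots have the same length, so the diagram is simply laced. The associated Dynkin diagram is a chain of 3 nodes with single edges (A_3), so the type is A_3 (the algebra sl(4)).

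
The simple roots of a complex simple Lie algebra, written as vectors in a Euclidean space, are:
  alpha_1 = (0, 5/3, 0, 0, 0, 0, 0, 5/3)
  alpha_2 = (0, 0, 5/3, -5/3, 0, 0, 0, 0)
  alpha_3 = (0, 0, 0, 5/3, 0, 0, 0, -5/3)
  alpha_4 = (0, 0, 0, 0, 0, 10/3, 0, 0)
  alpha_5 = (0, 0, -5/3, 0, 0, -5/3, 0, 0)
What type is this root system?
C_5 (sp(10))

Compute the Cartan integers a_ij = 2(alpha_i, alpha_j)/(alpha_j, alpha_j); the resulting 5x5 Cartan matrix is
[[2, 0, -1, 0, 0], [0, 2, -1, 0, -1], [-1, -1, 2, 0, 0], [0, 0, 0, 2, -2], [0, -1, 0, -1, 2]].
The roots have two lengths (squared-length ratio 2:1); the short ones are alpha_{1,2,3,5}. The associated Dynkin diagram is a chain of 5 nodes with a double edge at one end; the terminal node there is the unique long simple root (C_5), so the type is C_5 (the algebra sp(10)).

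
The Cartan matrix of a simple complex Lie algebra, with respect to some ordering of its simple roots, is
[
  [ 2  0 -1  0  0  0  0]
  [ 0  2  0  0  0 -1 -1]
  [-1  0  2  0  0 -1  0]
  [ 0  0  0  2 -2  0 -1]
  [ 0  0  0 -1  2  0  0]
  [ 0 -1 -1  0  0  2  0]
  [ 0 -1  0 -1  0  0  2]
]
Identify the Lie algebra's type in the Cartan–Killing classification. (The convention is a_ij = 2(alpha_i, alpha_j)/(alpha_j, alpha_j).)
B7

The matrix has rank 7 with 2's on the diagonal. Reading the off-diagonal entries as Dynkin edges (a single edge where a_ij = a_ji = -1; a double or triple edge where a_ij * a_ji = 2 or 3), the diagram is a chain of 7 nodes with a double edge at one end; the terminal node there is the unique short simple root (B_7). One simple-root ordering that puts it in standard form is (alpha_1, alpha_3, alpha_6, alpha_2, alpha_7, alpha_4, alpha_5). So the algebra is type B_7, i.e. so(15).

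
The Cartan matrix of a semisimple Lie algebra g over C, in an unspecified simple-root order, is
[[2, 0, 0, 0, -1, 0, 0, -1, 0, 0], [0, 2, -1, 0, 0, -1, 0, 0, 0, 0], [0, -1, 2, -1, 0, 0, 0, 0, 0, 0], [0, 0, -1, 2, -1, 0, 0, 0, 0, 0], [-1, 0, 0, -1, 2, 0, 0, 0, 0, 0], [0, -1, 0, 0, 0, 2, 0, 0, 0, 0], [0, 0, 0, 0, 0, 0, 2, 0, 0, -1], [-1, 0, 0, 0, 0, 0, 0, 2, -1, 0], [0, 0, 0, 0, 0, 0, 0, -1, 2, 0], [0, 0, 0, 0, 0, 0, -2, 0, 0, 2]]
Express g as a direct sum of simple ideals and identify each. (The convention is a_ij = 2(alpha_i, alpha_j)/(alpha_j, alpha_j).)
The diagram associated to this matrix has two connected components: the simple roots {alpha_1, alpha_2, alpha_3, alpha_4, alpha_5, alpha_6, alpha_8, alpha_9} form a chain of 8 nodes with single edges (A_8), and {alpha_7, alpha_10} form a chain of 2 nodes with a double edge at one end; the terminal node there is the unique short simple root (B_2). A semisimple Lie algebra decomposes uniquely as the direct sum of simple ideals, one per connected component of its Dynkin diagram, so g ≅ A_8 ⊕ B_2 (dimension 80 + 10 = 90).

A_8 (sl(9)) + B_2 (so(5))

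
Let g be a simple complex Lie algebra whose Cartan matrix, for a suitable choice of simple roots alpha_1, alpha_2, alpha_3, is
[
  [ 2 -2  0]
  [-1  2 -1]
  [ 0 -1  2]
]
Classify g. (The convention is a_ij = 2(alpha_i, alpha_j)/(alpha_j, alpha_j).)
The matrix has rank 3 with 2's on the diagonal. Reading the off-diagonal entries as Dynkin edges (a single edge where a_ij = a_ji = -1; a double or triple edge where a_ij * a_ji = 2 or 3), the diagram is a chain of 3 nodes with a double edge at one end; the terminal node there is the unique long simple root (C_3). One simple-root ordering that puts it in standard form is (alpha_3, alpha_2, alpha_1). So the algebra is type C_3, i.e. sp(6).

type C_3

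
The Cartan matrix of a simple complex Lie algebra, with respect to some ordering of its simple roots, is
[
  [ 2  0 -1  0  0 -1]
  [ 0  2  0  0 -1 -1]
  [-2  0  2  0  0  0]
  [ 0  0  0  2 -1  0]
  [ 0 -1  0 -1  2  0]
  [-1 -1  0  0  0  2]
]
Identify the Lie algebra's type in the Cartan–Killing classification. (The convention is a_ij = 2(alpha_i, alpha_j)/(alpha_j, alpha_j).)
The matrix has rank 6 with 2's on the diagonal. Reading the off-diagonal entries as Dynkin edges (a single edge where a_ij = a_ji = -1; a double or triple edge where a_ij * a_ji = 2 or 3), the diagram is a chain of 6 nodes with a double edge at one end; the terminal node there is the unique long simple root (C_6). One simple-root ordering that puts it in standard form is (alpha_4, alpha_5, alpha_2, alpha_6, alpha_1, alpha_3). So the algebra is type C_6, i.e. sp(12).

C6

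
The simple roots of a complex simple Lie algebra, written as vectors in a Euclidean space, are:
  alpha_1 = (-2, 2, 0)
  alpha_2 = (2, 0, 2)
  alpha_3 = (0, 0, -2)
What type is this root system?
type B_3

Compute the Cartan integers a_ij = 2(alpha_i, alpha_j)/(alpha_j, alpha_j); the resulting 3x3 Cartan matrix is
[[2, -1, 0], [-1, 2, -2], [0, -1, 2]].
The roots have two lengths (squared-length ratio 2:1); the short ones are alpha_{3}. The associated Dynkin diagram is a chain of 3 nodes with a double edge at one end; the terminal node there is the unique short simple root (B_3), so the type is B_3 (the algebra so(7)).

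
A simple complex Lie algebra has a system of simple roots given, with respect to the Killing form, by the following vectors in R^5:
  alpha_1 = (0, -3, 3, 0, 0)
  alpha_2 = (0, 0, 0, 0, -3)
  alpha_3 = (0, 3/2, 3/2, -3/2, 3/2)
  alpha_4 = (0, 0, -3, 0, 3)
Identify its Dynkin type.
Compute the Cartan integers a_ij = 2(alpha_i, alpha_j)/(alpha_j, alpha_j); the resulting 4x4 Cartan matrix is
[[2, 0, 0, -1], [0, 2, -1, -1], [0, -1, 2, 0], [-1, -2, 0, 2]].
The roots have two lengths (squared-length ratio 2:1); the short ones are alpha_{2,3}. The associated Dynkin diagram is a chain of 4 nodes with a double edge between the middle two (F_4), so the type is F_4.

F_4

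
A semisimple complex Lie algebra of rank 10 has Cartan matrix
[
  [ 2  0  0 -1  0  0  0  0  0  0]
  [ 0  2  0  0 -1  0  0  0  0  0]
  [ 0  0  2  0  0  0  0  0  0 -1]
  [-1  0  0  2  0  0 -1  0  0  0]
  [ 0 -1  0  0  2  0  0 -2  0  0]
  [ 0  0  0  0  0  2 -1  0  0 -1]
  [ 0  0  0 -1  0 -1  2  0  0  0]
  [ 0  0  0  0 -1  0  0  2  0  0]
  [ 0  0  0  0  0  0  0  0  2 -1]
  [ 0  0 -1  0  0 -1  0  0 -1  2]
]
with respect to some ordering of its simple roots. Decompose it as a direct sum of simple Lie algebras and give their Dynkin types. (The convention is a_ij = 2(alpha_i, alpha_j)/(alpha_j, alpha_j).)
B_3 ⊕ D_7

The diagram associated to this matrix has two connected components: the simple roots {alpha_2, alpha_5, alpha_8} form a chain of 3 nodes with a double edge at one end; the terminal node there is the unique short simple root (B_3), and {alpha_1, alpha_3, alpha_4, alpha_6, alpha_7, alpha_9, alpha_10} form a chain of 5 nodes with a fork of two nodes at one end (D_7). A semisimple Lie algebra decomposes uniquely as the direct sum of simple ideals, one per connected component of its Dynkin diagram, so g ≅ B_3 ⊕ D_7 (dimension 21 + 91 = 112).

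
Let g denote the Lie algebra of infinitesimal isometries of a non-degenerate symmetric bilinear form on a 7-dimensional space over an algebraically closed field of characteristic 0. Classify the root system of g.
B3

This is so(7) with 7 odd, which has dimension 7(7-1)/2 = 21 and rank (7-1)/2 = 3. In the classification of classical Lie algebras, the orthogonal algebra so(2n+1) in an odd number of variables has type B_n; here n = 3, so the Dynkin diagram is a chain of 3 nodes with a double edge at one end; the terminal node there is the unique short simple root (B_3). Hence the type is B_3.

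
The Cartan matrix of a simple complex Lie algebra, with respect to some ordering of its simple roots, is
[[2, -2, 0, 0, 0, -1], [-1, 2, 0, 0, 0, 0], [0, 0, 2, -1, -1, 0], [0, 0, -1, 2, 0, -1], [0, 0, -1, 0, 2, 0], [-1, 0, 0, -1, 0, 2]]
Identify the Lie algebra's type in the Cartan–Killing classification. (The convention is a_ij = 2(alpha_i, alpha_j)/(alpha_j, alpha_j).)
The matrix has rank 6 with 2's on the diagonal. Reading the off-diagonal entries as Dynkin edges (a single edge where a_ij = a_ji = -1; a double or triple edge where a_ij * a_ji = 2 or 3), the diagram is a chain of 6 nodes with a double edge at one end; the terminal node there is the unique short simple root (B_6). One simple-root ordering that puts it in standard form is (alpha_5, alpha_3, alpha_4, alpha_6, alpha_1, alpha_2). So the algebra is type B_6, i.e. so(13).

B_6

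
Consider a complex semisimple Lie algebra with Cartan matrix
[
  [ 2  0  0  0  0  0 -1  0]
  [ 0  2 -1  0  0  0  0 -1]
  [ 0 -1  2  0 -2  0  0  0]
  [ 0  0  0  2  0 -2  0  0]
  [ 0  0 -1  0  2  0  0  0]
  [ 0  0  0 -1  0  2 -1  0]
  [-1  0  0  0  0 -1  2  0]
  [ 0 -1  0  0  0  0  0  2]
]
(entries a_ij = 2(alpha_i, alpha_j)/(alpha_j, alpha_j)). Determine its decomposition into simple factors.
The diagram associated to this matrix has two connected components: the simple roots {alpha_2, alpha_3, alpha_5, alpha_8} form a chain of 4 nodes with a double edge at one end; the terminal node there is the unique short simple root (B_4), and {alpha_1, alpha_4, alpha_6, alpha_7} form a chain of 4 nodes with a double edge at one end; the terminal node there is the unique long simple root (C_4). A semisimple Lie algebra decomposes uniquely as the direct sum of simple ideals, one per connected component of its Dynkin diagram, so g ≅ B_4 ⊕ C_4 (dimension 36 + 36 = 72).

B_4 (so(9)) + C_4 (sp(8))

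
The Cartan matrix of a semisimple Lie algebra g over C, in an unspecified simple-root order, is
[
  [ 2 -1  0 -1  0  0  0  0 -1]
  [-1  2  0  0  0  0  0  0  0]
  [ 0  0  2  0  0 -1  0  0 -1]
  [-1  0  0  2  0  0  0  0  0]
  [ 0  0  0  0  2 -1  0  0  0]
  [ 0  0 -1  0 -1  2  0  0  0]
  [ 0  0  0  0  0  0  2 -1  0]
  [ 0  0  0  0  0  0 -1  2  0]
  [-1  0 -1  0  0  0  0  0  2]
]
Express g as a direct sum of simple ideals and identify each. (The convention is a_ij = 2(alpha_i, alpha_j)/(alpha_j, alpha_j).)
A_2 (sl(3)) ⊕ D_7 (so(14))

The diagram associated to this matrix has two connected components: the simple roots {alpha_7, alpha_8} form a chain of 2 nodes with single edges (A_2), and {alpha_1, alpha_2, alpha_3, alpha_4, alpha_5, alpha_6, alpha_9} form a chain of 5 nodes with a fork of two nodes at one end (D_7). A semisimple Lie algebra decomposes uniquely as the direct sum of simple ideals, one per connected component of its Dynkin diagram, so g ≅ A_2 ⊕ D_7 (dimension 8 + 91 = 99).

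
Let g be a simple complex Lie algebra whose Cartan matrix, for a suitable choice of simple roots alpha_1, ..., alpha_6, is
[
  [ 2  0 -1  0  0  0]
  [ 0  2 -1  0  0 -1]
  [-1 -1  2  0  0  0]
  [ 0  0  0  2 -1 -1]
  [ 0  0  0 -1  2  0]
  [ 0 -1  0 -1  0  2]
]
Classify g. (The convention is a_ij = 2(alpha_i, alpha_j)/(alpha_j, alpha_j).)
A_6

The matrix has rank 6 with 2's on the diagonal. Reading the off-diagonal entries as Dynkin edges (a single edge where a_ij = a_ji = -1; a double or triple edge where a_ij * a_ji = 2 or 3), the diagram is a chain of 6 nodes with single edges (A_6). One simple-root ordering that puts it in standard form is (alpha_5, alpha_4, alpha_6, alpha_2, alpha_3, alpha_1). So the algebra is type A_6, i.e. sl(7).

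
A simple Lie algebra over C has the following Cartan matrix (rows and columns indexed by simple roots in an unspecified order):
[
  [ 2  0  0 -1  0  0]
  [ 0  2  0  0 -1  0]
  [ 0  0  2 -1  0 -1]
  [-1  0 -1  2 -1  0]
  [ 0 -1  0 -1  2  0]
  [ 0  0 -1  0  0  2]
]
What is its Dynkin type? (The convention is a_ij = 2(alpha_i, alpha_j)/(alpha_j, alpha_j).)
E6

The matrix has rank 6 with 2's on the diagonal. Reading the off-diagonal entries as Dynkin edges (a single edge where a_ij = a_ji = -1; a double or triple edge where a_ij * a_ji = 2 or 3), the diagram is a chain of 5 nodes with one extra node attached to the third node from one end (E_6). One simple-root ordering that puts it in standard form is (alpha_6, alpha_1, alpha_3, alpha_4, alpha_5, alpha_2). So the algebra is type E_6.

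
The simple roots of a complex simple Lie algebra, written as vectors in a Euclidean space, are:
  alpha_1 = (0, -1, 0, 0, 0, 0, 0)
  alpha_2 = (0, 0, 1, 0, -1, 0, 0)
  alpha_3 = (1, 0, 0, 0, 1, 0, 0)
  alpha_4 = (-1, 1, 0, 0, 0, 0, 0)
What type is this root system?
Compute the Cartan integers a_ij = 2(alpha_i, alpha_j)/(alpha_j, alpha_j); the resulting 4x4 Cartan matrix is
[[2, 0, 0, -1], [0, 2, -1, 0], [0, -1, 2, -1], [-2, 0, -1, 2]].
The roots have two lengths (squared-length ratio 2:1); the short ones are alpha_{1}. The associated Dynkin diagram is a chain of 4 nodes with a double edge at one end; the terminal node there is the unique short simple root (B_4), so the type is B_4 (the algebra so(9)).

B_4 (so(9))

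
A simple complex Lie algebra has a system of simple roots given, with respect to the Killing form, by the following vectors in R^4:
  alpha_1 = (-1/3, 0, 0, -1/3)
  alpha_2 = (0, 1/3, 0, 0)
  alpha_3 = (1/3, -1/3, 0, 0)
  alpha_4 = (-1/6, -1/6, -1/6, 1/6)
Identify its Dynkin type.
Compute the Cartan integers a_ij = 2(alpha_i, alpha_j)/(alpha_j, alpha_j); the resulting 4x4 Cartan matrix is
[[2, 0, -1, 0], [0, 2, -1, -1], [-1, -2, 2, 0], [0, -1, 0, 2]].
The roots have two lengths (squared-length ratio 2:1); the short ones are alpha_{2,4}. The associated Dynkin diagram is a chain of 4 nodes with a double edge between the middle two (F_4), so the type is F_4.

type F_4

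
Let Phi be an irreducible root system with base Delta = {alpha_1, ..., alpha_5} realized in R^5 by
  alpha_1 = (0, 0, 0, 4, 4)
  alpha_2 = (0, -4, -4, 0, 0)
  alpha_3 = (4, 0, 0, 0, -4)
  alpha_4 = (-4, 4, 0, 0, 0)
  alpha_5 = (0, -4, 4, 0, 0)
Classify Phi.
Compute the Cartan integers a_ij = 2(alpha_i, alpha_j)/(alpha_j, alpha_j); the resulting 5x5 Cartan matrix is
[[2, 0, -1, 0, 0], [0, 2, 0, -1, 0], [-1, 0, 2, -1, 0], [0, -1, -1, 2, -1], [0, 0, 0, -1, 2]].
All simple roots have the same length, so the diagram is simply laced. The associated Dynkin diagram is a chain of 3 nodes with a fork of two nodes at one end (D_5), so the type is D_5 (the algebra so(10)).

type D_5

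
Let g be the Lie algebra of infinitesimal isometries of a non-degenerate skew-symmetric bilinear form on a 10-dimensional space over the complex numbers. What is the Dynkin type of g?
This is sp(10), which has dimension 10(10+1)/2 = 55 and rank 10/2 = 5. In the classification of classical Lie algebras, the symplectic algebra sp(2n) has type C_n; here n = 5, so the Dynkin diagram is a chain of 5 nodes with a double edge at one end; the terminal node there is the unique long simple root (C_5). Hence the type is C_5.

C5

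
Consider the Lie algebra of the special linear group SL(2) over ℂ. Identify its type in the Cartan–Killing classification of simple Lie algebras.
This is sl(2), which has dimension 2^2 - 1 = 3 and rank 2 - 1 = 1 (a Cartan subalgebra is the diagonal traceless matrices). In the classification of classical Lie algebras, the special linear algebra sl(n+1) has type A_n; here n = 1, so the Dynkin diagram is a chain of 1 nodes with single edges (A_1). Hence the type is A_1.

A_1 (sl(2))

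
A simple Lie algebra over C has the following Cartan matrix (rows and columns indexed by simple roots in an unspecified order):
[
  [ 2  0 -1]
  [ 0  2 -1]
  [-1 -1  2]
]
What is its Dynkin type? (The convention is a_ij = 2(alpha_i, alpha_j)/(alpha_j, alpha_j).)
The matrix has rank 3 with 2's on the diagonal. Reading the off-diagonal entries as Dynkin edges (a single edge where a_ij = a_ji = -1; a double or triple edge where a_ij * a_ji = 2 or 3), the diagram is a chain of 3 nodes with single edges (A_3). One simple-root ordering that puts it in standard form is (alpha_1, alpha_3, alpha_2). So the algebra is type A_3, i.e. sl(4).

A3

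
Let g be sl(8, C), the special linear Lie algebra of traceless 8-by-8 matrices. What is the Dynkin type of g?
type A_7

This is sl(8), which has dimension 8^2 - 1 = 63 and rank 8 - 1 = 7 (a Cartan subalgebra is the diagonal traceless matrices). In the classification of classical Lie algebras, the special linear algebra sl(n+1) has type A_n; here n = 7, so the Dynkin diagram is a chain of 7 nodes with single edges (A_7). Hence the type is A_7.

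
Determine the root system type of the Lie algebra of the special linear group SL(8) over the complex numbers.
A_7 (sl(8))

This is sl(8), which has dimension 8^2 - 1 = 63 and rank 8 - 1 = 7 (a Cartan subalgebra is the diagonal traceless matrices). In the classification of classical Lie algebras, the special linear algebra sl(n+1) has type A_n; here n = 7, so the Dynkin diagram is a chain of 7 nodes with single edges (A_7). Hence the type is A_7.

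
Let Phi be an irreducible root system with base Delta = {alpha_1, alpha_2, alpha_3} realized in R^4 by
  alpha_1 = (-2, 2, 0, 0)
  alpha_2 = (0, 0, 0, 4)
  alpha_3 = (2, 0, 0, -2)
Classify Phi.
type C_3

Compute the Cartan integers a_ij = 2(alpha_i, alpha_j)/(alpha_j, alpha_j); the resulting 3x3 Cartan matrix is
[[2, 0, -1], [0, 2, -2], [-1, -1, 2]].
The roots have two lengths (squared-length ratio 2:1); the short ones are alpha_{1,3}. The associated Dynkin diagram is a chain of 3 nodes with a double edge at one end; the terminal node there is the unique long simple root (C_3), so the type is C_3 (the algebra sp(6)).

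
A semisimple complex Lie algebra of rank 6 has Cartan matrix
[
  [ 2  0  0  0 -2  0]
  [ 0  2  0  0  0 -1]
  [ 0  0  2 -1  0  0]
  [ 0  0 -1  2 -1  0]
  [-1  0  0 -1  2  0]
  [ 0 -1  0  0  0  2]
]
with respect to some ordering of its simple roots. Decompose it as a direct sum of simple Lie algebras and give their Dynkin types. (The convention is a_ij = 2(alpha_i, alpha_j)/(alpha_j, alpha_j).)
The diagram associated to this matrix has two connected components: the simple roots {alpha_2, alpha_6} form a chain of 2 nodes with single edges (A_2), and {alpha_1, alpha_3, alpha_4, alpha_5} form a chain of 4 nodes with a double edge at one end; the terminal node there is the unique long simple root (C_4). A semisimple Lie algebra decomposes uniquely as the direct sum of simple ideals, one per connected component of its Dynkin diagram, so g ≅ A_2 ⊕ C_4 (dimension 8 + 36 = 44).

A_2 + C_4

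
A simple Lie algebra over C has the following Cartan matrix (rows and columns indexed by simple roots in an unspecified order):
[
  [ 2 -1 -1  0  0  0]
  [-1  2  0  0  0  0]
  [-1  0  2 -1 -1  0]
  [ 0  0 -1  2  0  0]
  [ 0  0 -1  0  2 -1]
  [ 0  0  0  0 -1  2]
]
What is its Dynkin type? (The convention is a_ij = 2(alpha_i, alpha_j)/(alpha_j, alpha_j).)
The matrix has rank 6 with 2's on the diagonal. Reading the off-diagonal entries as Dynkin edges (a single edge where a_ij = a_ji = -1; a double or triple edge where a_ij * a_ji = 2 or 3), the diagram is a chain of 5 nodes with one extra node attached to the third node from one end (E_6). One simple-root ordering that puts it in standard form is (alpha_2, alpha_4, alpha_1, alpha_3, alpha_5, alpha_6). So the algebra is type E_6.

E_6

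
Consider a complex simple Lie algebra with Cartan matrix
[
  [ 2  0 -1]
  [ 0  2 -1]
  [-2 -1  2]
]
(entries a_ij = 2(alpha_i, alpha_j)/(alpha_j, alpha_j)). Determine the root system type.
type B_3

The matrix has rank 3 with 2's on the diagonal. Reading the off-diagonal entries as Dynkin edges (a single edge where a_ij = a_ji = -1; a double or triple edge where a_ij * a_ji = 2 or 3), the diagram is a chain of 3 nodes with a double edge at one end; the terminal node there is the unique short simple root (B_3). One simple-root ordering that puts it in standard form is (alpha_2, alpha_3, alpha_1). So the algebra is type B_3, i.e. so(7).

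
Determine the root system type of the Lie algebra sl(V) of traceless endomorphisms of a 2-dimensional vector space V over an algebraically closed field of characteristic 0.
A1

This is sl(2), which has dimension 2^2 - 1 = 3 and rank 2 - 1 = 1 (a Cartan subalgebra is the diagonal traceless matrices). In the classification of classical Lie algebras, the special linear algebra sl(n+1) has type A_n; here n = 1, so the Dynkin diagram is a chain of 1 nodes with single edges (A_1). Hence the type is A_1.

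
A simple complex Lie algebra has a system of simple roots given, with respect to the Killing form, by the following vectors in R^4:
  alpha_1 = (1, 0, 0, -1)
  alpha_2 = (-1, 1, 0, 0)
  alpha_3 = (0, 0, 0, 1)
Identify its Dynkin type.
Compute the Cartan integers a_ij = 2(alpha_i, alpha_j)/(alpha_j, alpha_j); the resulting 3x3 Cartan matrix is
[[2, -1, -2], [-1, 2, 0], [-1, 0, 2]].
The roots have two lengths (squared-length ratio 2:1); the short ones are alpha_{3}. The associated Dynkin diagram is a chain of 3 nodes with a double edge at one end; the terminal node there is the unique short simple root (B_3), so the type is B_3 (the algebra so(7)).

B3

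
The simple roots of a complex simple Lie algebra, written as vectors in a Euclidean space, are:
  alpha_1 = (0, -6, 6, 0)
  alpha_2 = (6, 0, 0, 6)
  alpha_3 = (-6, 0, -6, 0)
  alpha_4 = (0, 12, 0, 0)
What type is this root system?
C4

Compute the Cartan integers a_ij = 2(alpha_i, alpha_j)/(alpha_j, alpha_j); the resulting 4x4 Cartan matrix is
[[2, 0, -1, -1], [0, 2, -1, 0], [-1, -1, 2, 0], [-2, 0, 0, 2]].
The roots have two lengths (squared-length ratio 2:1); the short ones are alpha_{1,2,3}. The associated Dynkin diagram is a chain of 4 nodes with a double edge at one end; the terminal node there is the unique long simple root (C_4), so the type is C_4 (the algebra sp(8)).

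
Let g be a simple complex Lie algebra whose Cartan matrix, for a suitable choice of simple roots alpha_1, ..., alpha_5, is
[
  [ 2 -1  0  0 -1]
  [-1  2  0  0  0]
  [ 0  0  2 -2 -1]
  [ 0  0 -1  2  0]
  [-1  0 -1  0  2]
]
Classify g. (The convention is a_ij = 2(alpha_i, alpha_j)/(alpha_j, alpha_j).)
The matrix has rank 5 with 2's on the diagonal. Reading the off-diagonal entries as Dynkin edges (a single edge where a_ij = a_ji = -1; a double or triple edge where a_ij * a_ji = 2 or 3), the diagram is a chain of 5 nodes with a double edge at one end; the terminal node there is the unique short simple root (B_5). One simple-root ordering that puts it in standard form is (alpha_2, alpha_1, alpha_5, alpha_3, alpha_4). So the algebra is type B_5, i.e. so(11).

B_5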